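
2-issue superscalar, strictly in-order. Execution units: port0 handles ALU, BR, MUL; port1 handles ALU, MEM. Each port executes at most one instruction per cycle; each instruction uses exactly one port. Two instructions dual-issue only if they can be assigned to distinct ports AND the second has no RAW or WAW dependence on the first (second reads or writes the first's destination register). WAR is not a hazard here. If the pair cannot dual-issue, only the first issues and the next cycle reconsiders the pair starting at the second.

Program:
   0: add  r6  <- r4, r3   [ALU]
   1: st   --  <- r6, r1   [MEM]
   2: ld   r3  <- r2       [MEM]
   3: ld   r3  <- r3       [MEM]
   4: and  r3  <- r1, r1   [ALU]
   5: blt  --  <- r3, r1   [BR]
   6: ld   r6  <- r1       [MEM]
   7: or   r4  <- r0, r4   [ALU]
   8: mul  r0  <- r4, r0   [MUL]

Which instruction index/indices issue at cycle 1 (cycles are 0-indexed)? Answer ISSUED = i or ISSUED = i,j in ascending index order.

c0: i0 add  RAW r6
c1: i1 st  no-port MEM/MEM
c2: i2 ld  no-port MEM/MEM
c3: i3 ld  WAW r3
c4: i4 and  RAW r3
c5: i5/i6 blt;ld  pair
c6: i7 or  RAW r4
c7: i8 mul  tail

ISSUED = 1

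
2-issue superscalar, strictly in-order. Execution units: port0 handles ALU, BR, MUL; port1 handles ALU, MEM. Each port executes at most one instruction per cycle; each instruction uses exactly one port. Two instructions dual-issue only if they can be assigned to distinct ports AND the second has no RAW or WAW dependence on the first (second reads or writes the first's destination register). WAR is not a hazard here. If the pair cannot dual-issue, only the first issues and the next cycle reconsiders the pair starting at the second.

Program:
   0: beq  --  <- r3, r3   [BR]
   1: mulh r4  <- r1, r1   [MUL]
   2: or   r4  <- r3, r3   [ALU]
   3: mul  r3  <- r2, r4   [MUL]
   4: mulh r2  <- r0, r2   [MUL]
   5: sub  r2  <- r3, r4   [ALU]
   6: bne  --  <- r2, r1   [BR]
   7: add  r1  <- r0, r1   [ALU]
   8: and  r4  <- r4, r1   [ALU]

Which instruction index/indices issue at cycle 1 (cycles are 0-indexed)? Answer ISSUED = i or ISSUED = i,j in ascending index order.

c0: i0 beq  no-port BR/MUL
c1: i1 mulh  WAW r4
c2: i2 or  RAW r4
c3: i3 mul  no-port MUL/MUL
c4: i4 mulh  WAW r2
c5: i5 sub  RAW r2
c6: i6+i7 bne/add  2-wide
c7: i8 and  tail

ISSUED = 1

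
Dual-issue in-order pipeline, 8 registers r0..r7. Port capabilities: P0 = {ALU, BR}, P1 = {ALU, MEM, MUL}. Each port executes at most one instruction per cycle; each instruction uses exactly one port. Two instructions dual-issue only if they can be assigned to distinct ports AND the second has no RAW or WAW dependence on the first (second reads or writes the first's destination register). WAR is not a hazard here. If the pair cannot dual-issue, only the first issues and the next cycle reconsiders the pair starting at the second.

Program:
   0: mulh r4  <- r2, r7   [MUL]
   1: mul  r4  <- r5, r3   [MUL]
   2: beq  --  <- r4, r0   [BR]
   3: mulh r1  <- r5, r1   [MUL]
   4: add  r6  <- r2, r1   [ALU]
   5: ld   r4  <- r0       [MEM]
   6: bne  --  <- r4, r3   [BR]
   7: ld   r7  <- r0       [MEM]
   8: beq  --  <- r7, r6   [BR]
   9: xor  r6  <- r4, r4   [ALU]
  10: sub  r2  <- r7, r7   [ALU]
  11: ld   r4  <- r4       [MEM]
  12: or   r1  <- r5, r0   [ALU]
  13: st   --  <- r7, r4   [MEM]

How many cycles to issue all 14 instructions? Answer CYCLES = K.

  cy0 -> i0 (mulh.MUL) no-port MUL/MUL
  cy1 -> i1 (mul.MUL) RAW r4
  cy2 -> i2/i3 (beq.BR+mulh.MUL) pair
  cy3 -> i4/i5 (add.ALU+ld.MEM) pair
  cy4 -> i6/i7 (bne.BR+ld.MEM) pair
  cy5 -> i8/i9 (beq.BR+xor.ALU) pair
  cy6 -> i10/i11 (sub.ALU+ld.MEM) pair
  cy7 -> i12/i13 (or.ALU+st.MEM) pair

CYCLES = 8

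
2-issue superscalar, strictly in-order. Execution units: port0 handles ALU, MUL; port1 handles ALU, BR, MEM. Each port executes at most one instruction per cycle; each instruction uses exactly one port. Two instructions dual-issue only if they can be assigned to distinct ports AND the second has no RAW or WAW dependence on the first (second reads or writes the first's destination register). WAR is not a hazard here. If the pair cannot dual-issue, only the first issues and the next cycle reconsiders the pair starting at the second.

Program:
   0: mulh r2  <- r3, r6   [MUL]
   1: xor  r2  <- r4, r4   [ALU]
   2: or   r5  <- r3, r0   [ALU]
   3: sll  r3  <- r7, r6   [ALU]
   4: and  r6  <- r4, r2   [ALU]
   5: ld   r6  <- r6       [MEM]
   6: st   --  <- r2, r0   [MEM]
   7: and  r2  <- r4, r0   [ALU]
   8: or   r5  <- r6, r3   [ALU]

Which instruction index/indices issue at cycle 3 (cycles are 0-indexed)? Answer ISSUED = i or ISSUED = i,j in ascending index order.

c0: i0 mulh.MUL  WAW r2
c1: i1/i2 xor.ALU+or.ALU  pair
c2: i3/i4 sll.ALU+and.ALU  pair
c3: i5 ld.MEM  no-port MEM/MEM
c4: i6/i7 st.MEM+and.ALU  pair
c5: i8 or.ALU  tail

ISSUED = 5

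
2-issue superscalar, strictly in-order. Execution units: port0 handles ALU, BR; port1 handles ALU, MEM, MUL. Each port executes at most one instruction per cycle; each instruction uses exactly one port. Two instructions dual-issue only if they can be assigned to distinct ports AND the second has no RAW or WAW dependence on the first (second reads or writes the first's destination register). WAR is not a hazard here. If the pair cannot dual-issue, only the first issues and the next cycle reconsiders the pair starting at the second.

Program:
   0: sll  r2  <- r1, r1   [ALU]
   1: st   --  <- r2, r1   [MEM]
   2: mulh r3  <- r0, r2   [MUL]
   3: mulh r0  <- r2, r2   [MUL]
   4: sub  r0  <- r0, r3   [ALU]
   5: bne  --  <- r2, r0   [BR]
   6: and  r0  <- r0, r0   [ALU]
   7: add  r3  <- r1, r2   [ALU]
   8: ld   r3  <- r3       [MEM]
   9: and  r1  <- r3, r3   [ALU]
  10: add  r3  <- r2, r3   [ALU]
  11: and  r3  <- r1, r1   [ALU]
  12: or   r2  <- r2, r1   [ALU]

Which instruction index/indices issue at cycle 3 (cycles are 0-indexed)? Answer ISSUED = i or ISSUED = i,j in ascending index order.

ISSUED = 3

0. sll.ALU @i0  | RAW r2
1. st.MEM @i1  | no-port MEM/MUL
2. mulh.MUL @i2  | no-port MUL/MUL
3. mulh.MUL @i3  | RAW+WAW r0
4. sub.ALU @i4  | RAW r0
5. bne.BR and.ALU @i5/i6  | pair
6. add.ALU @i7  | RAW+WAW r3
7. ld.MEM @i8  | RAW r3
8. and.ALU add.ALU @i9/i10  | pair
9. and.ALU or.ALU @i11/i12  | pair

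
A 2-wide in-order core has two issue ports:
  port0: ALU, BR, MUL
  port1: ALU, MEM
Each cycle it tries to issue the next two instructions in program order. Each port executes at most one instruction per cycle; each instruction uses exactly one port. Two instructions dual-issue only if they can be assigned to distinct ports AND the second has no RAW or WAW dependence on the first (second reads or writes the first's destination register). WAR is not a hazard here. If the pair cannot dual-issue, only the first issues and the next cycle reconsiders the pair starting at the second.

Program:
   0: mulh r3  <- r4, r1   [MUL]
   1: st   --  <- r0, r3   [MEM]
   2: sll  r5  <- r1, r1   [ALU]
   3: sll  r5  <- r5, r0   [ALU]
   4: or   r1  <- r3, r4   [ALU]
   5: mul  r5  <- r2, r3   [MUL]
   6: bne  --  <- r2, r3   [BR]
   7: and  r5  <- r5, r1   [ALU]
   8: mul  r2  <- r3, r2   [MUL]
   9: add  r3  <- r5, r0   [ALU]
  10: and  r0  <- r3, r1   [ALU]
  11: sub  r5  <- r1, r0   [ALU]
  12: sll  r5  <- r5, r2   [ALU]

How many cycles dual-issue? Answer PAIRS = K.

0. mulh.MUL @i0  | RAW r3
1. st.MEM/sll.ALU @i1+i2  | pair
2. sll.ALU/or.ALU @i3+i4  | pair
3. mul.MUL @i5  | no-port MUL/BR
4. bne.BR/and.ALU @i6+i7  | pair
5. mul.MUL/add.ALU @i8+i9  | pair
6. and.ALU @i10  | RAW r0
7. sub.ALU @i11  | RAW+WAW r5
8. sll.ALU @i12  | tail

PAIRS = 4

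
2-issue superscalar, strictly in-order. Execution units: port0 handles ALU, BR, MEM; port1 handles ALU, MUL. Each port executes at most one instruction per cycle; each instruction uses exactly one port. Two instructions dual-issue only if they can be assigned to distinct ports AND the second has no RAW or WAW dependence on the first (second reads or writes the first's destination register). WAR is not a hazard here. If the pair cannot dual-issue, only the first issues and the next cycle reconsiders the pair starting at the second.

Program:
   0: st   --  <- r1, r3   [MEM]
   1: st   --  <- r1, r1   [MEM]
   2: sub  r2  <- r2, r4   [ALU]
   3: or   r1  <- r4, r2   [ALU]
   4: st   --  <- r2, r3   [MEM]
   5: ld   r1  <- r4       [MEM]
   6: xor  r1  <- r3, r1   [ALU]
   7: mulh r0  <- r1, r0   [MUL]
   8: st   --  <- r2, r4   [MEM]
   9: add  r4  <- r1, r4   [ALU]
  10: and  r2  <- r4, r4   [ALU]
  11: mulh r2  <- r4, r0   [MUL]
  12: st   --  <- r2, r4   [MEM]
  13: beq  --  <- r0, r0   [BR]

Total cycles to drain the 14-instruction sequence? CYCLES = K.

#0 head=0: st.MEM i0 no-port MEM/MEM
#1 head=1: st.MEM+sub.ALU i1+i2 pair
#2 head=3: or.ALU+st.MEM i3+i4 pair
#3 head=5: ld.MEM i5 RAW+WAW r1
#4 head=6: xor.ALU i6 RAW r1
#5 head=7: mulh.MUL+st.MEM i7+i8 pair
#6 head=9: add.ALU i9 RAW r4
#7 head=10: and.ALU i10 WAW r2
#8 head=11: mulh.MUL i11 RAW r2
#9 head=12: st.MEM i12 no-port MEM/BR
#10 head=13: beq.BR i13 tail

CYCLES = 11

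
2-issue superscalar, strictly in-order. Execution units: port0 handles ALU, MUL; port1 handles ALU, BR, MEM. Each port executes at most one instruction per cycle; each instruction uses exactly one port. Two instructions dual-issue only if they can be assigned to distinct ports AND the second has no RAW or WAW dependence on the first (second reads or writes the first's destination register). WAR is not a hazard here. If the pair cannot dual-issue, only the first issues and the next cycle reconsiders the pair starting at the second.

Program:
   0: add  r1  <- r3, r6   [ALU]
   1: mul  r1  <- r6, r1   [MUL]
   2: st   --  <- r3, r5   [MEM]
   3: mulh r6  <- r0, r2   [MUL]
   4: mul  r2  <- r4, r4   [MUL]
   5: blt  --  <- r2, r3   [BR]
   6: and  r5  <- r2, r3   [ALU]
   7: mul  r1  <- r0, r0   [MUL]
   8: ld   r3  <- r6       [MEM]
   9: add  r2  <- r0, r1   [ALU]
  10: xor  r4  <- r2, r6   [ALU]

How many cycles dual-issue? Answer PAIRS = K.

PAIRS = 3

0. add @i0  | RAW+WAW r1
1. mul/st @i1/i2  | pair
2. mulh @i3  | no-port MUL/MUL
3. mul @i4  | RAW r2
4. blt/and @i5/i6  | pair
5. mul/ld @i7/i8  | pair
6. add @i9  | RAW r2
7. xor @i10  | tail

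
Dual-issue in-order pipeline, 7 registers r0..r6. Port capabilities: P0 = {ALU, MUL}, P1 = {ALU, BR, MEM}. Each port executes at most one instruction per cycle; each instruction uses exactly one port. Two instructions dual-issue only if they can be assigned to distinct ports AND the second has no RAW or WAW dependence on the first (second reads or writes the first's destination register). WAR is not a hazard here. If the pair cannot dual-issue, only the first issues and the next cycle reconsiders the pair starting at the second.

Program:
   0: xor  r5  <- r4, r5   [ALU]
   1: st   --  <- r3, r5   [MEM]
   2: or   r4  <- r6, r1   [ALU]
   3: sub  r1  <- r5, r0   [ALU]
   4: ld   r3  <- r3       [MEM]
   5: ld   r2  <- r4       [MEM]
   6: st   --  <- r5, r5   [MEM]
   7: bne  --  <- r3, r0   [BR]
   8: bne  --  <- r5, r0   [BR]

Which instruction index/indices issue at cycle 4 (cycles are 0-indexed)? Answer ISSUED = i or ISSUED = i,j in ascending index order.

ISSUED = 6

#0 head=0: xor i0 RAW r5
#1 head=1: st+or i1+i2 2-wide
#2 head=3: sub+ld i3+i4 2-wide
#3 head=5: ld i5 no-port MEM/MEM
#4 head=6: st i6 no-port MEM/BR
#5 head=7: bne i7 no-port BR/BR
#6 head=8: bne i8 tail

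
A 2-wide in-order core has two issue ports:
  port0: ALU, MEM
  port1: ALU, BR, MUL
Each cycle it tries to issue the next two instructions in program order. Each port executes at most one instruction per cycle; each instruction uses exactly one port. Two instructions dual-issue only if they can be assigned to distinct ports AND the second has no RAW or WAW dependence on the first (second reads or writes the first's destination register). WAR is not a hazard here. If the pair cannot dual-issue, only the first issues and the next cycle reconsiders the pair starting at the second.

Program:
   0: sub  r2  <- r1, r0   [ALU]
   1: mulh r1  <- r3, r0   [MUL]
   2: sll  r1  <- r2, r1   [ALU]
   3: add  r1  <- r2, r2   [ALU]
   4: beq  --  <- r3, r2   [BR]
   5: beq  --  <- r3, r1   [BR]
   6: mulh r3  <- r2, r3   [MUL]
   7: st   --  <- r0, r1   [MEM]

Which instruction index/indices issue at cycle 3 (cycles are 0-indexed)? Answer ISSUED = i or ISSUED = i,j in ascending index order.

ISSUED = 5

0. sub+mulh @i0&i1  | dual
1. sll @i2  | WAW r1
2. add+beq @i3&i4  | dual
3. beq @i5  | no-port BR/MUL
4. mulh+st @i6&i7  | dual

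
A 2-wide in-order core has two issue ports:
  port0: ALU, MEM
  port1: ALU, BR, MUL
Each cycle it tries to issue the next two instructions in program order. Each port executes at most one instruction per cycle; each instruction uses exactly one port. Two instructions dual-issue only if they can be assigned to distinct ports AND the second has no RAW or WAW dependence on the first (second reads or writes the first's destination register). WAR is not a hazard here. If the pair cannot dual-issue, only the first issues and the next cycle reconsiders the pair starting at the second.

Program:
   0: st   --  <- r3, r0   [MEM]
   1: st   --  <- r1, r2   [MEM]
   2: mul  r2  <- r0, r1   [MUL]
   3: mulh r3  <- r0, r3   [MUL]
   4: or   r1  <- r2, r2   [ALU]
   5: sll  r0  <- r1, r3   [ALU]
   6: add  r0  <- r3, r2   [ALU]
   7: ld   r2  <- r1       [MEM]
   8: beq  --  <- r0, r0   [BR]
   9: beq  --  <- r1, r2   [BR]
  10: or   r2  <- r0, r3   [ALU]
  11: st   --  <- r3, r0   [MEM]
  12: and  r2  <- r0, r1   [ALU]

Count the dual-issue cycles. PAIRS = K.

PAIRS = 5

[0] i0  st  -- no-port MEM/MEM
[1] i1&i2  st+mul  -- dual
[2] i3&i4  mulh+or  -- dual
[3] i5  sll  -- WAW r0
[4] i6&i7  add+ld  -- dual
[5] i8  beq  -- no-port BR/BR
[6] i9&i10  beq+or  -- dual
[7] i11&i12  st+and  -- dual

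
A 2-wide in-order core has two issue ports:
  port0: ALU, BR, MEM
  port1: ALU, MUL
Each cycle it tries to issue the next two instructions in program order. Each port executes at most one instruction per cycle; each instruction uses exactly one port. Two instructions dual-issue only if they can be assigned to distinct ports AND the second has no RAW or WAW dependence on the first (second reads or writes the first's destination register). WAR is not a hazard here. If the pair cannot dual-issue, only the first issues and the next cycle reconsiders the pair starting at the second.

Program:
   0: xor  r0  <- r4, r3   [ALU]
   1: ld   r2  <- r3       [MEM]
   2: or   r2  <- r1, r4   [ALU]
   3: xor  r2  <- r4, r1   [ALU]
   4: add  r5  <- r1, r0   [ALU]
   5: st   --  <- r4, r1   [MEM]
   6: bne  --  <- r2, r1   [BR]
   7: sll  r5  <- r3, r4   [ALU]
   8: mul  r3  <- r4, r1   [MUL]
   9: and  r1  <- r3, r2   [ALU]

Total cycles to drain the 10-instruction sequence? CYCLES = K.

0. xor+ld @i0+i1  | dual
1. or @i2  | WAW r2
2. xor+add @i3+i4  | dual
3. st @i5  | no-port MEM/BR
4. bne+sll @i6+i7  | dual
5. mul @i8  | RAW r3
6. and @i9  | tail

CYCLES = 7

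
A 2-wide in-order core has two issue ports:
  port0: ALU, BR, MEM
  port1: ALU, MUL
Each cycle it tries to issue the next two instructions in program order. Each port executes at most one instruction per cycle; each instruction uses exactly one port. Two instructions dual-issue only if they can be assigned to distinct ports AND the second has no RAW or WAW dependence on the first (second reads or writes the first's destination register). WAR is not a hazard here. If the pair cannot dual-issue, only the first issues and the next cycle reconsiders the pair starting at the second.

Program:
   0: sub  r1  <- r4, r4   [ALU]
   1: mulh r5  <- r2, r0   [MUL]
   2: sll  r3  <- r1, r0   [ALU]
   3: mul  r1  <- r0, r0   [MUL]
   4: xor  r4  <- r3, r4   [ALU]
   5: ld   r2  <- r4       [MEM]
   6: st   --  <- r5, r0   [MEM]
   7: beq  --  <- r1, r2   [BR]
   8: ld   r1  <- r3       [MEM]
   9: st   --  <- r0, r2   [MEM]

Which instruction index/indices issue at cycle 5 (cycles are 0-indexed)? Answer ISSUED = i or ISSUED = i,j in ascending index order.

c0: i0,i1 sub;mulh  2-wide
c1: i2,i3 sll;mul  2-wide
c2: i4 xor  RAW r4
c3: i5 ld  no-port MEM/MEM
c4: i6 st  no-port MEM/BR
c5: i7 beq  no-port BR/MEM
c6: i8 ld  no-port MEM/MEM
c7: i9 st  tail

ISSUED = 7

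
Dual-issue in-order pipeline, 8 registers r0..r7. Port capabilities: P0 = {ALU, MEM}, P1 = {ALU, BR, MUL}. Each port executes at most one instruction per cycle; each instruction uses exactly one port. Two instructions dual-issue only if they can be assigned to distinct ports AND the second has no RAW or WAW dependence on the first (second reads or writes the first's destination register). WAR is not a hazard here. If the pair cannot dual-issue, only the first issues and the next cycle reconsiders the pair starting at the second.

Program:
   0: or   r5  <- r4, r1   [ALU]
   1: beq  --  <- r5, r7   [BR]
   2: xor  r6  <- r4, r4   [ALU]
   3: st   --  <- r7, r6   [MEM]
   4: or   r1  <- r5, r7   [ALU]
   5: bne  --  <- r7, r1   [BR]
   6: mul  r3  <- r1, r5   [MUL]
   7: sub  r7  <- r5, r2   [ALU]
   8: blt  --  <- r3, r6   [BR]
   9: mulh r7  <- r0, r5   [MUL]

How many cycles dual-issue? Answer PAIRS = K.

PAIRS = 3

c0: i0 or.ALU  RAW r5
c1: i1/i2 beq.BR xor.ALU  2-wide
c2: i3/i4 st.MEM or.ALU  2-wide
c3: i5 bne.BR  no-port BR/MUL
c4: i6/i7 mul.MUL sub.ALU  2-wide
c5: i8 blt.BR  no-port BR/MUL
c6: i9 mulh.MUL  tail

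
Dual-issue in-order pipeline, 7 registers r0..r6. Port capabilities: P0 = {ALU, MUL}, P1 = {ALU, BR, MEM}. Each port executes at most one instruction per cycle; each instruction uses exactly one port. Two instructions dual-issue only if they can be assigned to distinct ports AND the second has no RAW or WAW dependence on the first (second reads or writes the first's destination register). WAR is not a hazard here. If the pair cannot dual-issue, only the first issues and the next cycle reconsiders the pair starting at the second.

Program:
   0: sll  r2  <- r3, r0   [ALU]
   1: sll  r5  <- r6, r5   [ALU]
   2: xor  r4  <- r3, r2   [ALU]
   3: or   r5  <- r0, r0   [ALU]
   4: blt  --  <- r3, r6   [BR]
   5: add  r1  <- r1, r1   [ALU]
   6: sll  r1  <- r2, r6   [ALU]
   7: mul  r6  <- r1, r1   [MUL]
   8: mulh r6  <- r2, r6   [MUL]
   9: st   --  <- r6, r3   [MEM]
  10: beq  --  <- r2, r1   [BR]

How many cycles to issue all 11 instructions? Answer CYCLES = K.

CYCLES = 8

c0: i0/i1 sll.ALU+sll.ALU  2-wide
c1: i2/i3 xor.ALU+or.ALU  2-wide
c2: i4/i5 blt.BR+add.ALU  2-wide
c3: i6 sll.ALU  RAW r1
c4: i7 mul.MUL  no-port MUL/MUL
c5: i8 mulh.MUL  RAW r6
c6: i9 st.MEM  no-port MEM/BR
c7: i10 beq.BR  tail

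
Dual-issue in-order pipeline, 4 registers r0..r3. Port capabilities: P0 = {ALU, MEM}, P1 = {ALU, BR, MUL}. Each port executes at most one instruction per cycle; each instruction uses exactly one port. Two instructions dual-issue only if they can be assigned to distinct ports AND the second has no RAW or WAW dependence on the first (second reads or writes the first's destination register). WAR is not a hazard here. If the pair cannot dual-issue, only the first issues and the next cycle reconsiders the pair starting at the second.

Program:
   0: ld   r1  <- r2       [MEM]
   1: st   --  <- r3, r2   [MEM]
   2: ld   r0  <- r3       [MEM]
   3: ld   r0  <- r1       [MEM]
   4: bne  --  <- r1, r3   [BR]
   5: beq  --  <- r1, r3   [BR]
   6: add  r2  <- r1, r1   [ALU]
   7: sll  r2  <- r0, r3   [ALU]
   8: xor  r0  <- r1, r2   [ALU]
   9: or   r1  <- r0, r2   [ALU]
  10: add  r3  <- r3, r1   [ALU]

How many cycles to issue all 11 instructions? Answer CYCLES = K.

CYCLES = 9

[0] i0  ld.MEM  -- no-port MEM/MEM
[1] i1  st.MEM  -- no-port MEM/MEM
[2] i2  ld.MEM  -- no-port MEM/MEM
[3] i3&i4  ld.MEM bne.BR  -- pair
[4] i5&i6  beq.BR add.ALU  -- pair
[5] i7  sll.ALU  -- RAW r2
[6] i8  xor.ALU  -- RAW r0
[7] i9  or.ALU  -- RAW r1
[8] i10  add.ALU  -- tail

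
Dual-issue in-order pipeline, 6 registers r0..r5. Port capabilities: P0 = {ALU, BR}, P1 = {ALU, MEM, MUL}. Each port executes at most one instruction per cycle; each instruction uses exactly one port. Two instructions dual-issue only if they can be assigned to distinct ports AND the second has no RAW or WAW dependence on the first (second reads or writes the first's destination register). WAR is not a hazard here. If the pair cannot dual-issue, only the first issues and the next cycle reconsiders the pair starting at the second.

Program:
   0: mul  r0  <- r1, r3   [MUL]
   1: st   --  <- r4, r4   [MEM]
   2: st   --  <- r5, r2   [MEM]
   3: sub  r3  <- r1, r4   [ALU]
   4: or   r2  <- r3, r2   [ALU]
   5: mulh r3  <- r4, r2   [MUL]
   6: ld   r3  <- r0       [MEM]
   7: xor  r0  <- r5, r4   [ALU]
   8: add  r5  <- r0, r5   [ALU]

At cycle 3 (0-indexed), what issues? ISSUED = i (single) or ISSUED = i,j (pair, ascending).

c0: i0 mul.MUL  no-port MUL/MEM
c1: i1 st.MEM  no-port MEM/MEM
c2: i2/i3 st.MEM+sub.ALU  pair
c3: i4 or.ALU  RAW r2
c4: i5 mulh.MUL  no-port MUL/MEM
c5: i6/i7 ld.MEM+xor.ALU  pair
c6: i8 add.ALU  tail

ISSUED = 4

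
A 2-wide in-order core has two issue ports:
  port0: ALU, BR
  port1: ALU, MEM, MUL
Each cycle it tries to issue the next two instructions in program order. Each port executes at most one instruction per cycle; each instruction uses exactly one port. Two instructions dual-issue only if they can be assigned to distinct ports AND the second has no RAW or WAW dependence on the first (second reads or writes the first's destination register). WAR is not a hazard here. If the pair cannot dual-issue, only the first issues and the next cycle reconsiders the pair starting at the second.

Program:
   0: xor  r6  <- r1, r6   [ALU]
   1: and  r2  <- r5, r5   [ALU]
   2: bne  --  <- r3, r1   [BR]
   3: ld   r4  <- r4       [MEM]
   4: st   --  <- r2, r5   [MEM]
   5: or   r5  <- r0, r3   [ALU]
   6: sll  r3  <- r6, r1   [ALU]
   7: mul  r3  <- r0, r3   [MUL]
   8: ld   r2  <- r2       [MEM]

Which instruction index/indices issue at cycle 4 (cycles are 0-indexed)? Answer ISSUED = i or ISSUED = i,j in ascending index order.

#0 head=0: xor+and i0/i1 pair
#1 head=2: bne+ld i2/i3 pair
#2 head=4: st+or i4/i5 pair
#3 head=6: sll i6 RAW+WAW r3
#4 head=7: mul i7 no-port MUL/MEM
#5 head=8: ld i8 tail

ISSUED = 7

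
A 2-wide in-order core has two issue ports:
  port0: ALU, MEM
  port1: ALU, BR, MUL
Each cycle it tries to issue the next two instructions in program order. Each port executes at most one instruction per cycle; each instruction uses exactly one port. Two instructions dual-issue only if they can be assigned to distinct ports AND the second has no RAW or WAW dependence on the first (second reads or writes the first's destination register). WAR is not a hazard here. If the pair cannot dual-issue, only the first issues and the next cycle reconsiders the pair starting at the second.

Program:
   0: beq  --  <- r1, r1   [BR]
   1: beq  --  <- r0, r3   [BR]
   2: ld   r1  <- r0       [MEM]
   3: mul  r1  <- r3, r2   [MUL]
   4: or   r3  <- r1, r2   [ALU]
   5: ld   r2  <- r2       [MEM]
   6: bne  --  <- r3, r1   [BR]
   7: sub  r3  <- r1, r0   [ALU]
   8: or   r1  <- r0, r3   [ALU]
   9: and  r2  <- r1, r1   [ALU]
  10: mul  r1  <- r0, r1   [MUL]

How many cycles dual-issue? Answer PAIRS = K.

[0] i0  beq  -- no-port BR/BR
[1] i1+i2  beq ld  -- dual
[2] i3  mul  -- RAW r1
[3] i4+i5  or ld  -- dual
[4] i6+i7  bne sub  -- dual
[5] i8  or  -- RAW r1
[6] i9+i10  and mul  -- dual

PAIRS = 4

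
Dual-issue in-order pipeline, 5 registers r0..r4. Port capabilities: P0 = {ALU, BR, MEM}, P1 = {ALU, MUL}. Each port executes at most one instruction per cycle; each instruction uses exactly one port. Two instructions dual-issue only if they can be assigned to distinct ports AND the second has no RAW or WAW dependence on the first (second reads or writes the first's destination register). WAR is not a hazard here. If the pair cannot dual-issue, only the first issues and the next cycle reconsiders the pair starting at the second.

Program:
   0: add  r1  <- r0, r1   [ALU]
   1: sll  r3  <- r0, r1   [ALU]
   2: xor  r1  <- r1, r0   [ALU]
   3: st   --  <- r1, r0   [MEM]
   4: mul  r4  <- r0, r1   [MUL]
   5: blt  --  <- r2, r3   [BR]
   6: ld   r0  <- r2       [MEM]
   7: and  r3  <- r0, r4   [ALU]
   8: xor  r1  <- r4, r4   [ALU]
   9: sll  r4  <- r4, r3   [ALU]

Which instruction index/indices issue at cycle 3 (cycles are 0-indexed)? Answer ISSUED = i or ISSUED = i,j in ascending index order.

ISSUED = 5

  cy0 -> i0 (add) RAW r1
  cy1 -> i1/i2 (sll+xor) pair
  cy2 -> i3/i4 (st+mul) pair
  cy3 -> i5 (blt) no-port BR/MEM
  cy4 -> i6 (ld) RAW r0
  cy5 -> i7/i8 (and+xor) pair
  cy6 -> i9 (sll) tail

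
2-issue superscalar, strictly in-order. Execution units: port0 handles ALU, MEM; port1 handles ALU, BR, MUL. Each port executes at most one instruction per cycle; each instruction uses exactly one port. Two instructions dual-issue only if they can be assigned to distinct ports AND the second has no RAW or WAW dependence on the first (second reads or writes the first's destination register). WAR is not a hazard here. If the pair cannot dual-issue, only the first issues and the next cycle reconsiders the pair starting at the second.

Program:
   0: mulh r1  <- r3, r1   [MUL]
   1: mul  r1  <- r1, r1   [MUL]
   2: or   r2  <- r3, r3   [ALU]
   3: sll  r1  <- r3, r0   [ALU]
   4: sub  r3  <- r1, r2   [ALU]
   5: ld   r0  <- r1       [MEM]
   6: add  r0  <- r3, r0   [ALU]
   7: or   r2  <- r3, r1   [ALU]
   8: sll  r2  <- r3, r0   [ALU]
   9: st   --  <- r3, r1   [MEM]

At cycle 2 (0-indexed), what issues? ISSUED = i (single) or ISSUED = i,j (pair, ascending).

c0: i0 mulh.MUL  no-port MUL/MUL
c1: i1&i2 mul.MUL/or.ALU  dual
c2: i3 sll.ALU  RAW r1
c3: i4&i5 sub.ALU/ld.MEM  dual
c4: i6&i7 add.ALU/or.ALU  dual
c5: i8&i9 sll.ALU/st.MEM  dual

ISSUED = 3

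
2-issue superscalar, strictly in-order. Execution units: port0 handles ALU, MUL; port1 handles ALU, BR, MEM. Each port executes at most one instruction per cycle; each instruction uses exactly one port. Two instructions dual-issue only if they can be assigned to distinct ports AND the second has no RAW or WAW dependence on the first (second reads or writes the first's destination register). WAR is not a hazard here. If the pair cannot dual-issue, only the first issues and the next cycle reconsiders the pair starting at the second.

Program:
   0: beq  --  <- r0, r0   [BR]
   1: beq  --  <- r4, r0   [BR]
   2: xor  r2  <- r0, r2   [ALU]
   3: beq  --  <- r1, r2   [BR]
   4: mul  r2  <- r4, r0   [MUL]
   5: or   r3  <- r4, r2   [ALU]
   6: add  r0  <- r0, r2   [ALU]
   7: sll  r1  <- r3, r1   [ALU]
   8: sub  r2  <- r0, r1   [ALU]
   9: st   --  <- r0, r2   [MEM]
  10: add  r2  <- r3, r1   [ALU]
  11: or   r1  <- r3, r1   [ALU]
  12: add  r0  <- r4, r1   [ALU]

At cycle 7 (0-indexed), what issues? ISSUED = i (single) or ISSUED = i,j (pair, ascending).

t=0 i0:beq.BR ; no-port BR/BR
t=1 i1/i2:beq.BR+xor.ALU ; 2-wide
t=2 i3/i4:beq.BR+mul.MUL ; 2-wide
t=3 i5/i6:or.ALU+add.ALU ; 2-wide
t=4 i7:sll.ALU ; RAW r1
t=5 i8:sub.ALU ; RAW r2
t=6 i9/i10:st.MEM+add.ALU ; 2-wide
t=7 i11:or.ALU ; RAW r1
t=8 i12:add.ALU ; tail

ISSUED = 11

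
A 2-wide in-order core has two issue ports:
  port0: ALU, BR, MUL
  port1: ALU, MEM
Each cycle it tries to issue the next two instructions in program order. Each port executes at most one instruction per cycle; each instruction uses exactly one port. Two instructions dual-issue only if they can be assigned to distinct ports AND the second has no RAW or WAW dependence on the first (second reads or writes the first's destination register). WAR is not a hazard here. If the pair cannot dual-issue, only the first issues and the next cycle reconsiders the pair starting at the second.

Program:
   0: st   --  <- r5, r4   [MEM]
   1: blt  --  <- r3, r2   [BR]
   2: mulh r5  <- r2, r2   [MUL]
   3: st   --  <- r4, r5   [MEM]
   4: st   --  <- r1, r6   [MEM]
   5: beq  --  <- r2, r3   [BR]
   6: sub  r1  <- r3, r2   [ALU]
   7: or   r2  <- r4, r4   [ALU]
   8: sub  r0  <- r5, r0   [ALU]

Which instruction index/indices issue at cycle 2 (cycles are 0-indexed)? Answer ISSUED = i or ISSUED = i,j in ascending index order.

[0] i0+i1  st.MEM blt.BR  -- 2-wide
[1] i2  mulh.MUL  -- RAW r5
[2] i3  st.MEM  -- no-port MEM/MEM
[3] i4+i5  st.MEM beq.BR  -- 2-wide
[4] i6+i7  sub.ALU or.ALU  -- 2-wide
[5] i8  sub.ALU  -- tail

ISSUED = 3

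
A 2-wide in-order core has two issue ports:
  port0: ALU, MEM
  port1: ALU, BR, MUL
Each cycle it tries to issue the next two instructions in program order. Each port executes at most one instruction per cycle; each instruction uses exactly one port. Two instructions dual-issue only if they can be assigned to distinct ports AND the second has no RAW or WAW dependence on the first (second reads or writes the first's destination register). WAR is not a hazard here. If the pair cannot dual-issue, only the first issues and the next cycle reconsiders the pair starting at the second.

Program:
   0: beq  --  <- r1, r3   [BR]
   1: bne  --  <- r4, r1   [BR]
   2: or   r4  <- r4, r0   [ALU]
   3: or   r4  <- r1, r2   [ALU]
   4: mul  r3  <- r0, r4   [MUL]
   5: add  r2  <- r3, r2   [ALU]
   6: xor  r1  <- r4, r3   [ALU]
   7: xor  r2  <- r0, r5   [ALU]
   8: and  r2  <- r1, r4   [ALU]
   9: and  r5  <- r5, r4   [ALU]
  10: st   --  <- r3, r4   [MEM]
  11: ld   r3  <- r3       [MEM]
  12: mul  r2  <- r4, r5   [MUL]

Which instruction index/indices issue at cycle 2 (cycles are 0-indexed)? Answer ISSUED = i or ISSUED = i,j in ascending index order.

  cy0 -> i0 (beq) no-port BR/BR
  cy1 -> i1/i2 (bne/or) dual
  cy2 -> i3 (or) RAW r4
  cy3 -> i4 (mul) RAW r3
  cy4 -> i5/i6 (add/xor) dual
  cy5 -> i7 (xor) WAW r2
  cy6 -> i8/i9 (and/and) dual
  cy7 -> i10 (st) no-port MEM/MEM
  cy8 -> i11/i12 (ld/mul) dual

ISSUED = 3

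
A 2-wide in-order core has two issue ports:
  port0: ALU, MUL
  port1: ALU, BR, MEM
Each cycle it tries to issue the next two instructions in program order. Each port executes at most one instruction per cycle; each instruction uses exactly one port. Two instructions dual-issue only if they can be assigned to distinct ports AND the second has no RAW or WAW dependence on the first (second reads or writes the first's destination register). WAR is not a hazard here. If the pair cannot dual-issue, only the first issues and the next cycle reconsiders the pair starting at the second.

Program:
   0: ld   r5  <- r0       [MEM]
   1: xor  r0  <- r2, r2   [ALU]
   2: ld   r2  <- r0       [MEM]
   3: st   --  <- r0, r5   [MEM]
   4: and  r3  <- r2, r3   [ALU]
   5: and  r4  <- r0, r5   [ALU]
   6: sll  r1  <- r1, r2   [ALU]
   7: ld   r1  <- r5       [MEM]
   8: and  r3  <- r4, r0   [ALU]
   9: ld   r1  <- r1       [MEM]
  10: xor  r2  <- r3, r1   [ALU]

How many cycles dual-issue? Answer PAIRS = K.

t=0 i0,i1:ld.MEM;xor.ALU ; 2-wide
t=1 i2:ld.MEM ; no-port MEM/MEM
t=2 i3,i4:st.MEM;and.ALU ; 2-wide
t=3 i5,i6:and.ALU;sll.ALU ; 2-wide
t=4 i7,i8:ld.MEM;and.ALU ; 2-wide
t=5 i9:ld.MEM ; RAW r1
t=6 i10:xor.ALU ; tail

PAIRS = 4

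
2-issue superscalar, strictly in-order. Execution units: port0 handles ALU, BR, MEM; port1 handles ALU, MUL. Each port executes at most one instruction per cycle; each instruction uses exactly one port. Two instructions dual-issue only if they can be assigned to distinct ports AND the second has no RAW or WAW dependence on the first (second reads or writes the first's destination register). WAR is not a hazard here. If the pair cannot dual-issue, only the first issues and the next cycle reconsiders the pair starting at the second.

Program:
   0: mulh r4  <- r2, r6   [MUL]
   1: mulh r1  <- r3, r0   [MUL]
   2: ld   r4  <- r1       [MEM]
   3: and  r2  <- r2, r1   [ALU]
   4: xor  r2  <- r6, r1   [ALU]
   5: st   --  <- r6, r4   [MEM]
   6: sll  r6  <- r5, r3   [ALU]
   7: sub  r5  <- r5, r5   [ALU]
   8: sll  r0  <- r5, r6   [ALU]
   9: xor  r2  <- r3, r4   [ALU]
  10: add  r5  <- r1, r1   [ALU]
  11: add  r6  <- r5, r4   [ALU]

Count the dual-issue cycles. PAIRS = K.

#0 head=0: mulh i0 no-port MUL/MUL
#1 head=1: mulh i1 RAW r1
#2 head=2: ld/and i2,i3 dual
#3 head=4: xor/st i4,i5 dual
#4 head=6: sll/sub i6,i7 dual
#5 head=8: sll/xor i8,i9 dual
#6 head=10: add i10 RAW r5
#7 head=11: add i11 tail

PAIRS = 4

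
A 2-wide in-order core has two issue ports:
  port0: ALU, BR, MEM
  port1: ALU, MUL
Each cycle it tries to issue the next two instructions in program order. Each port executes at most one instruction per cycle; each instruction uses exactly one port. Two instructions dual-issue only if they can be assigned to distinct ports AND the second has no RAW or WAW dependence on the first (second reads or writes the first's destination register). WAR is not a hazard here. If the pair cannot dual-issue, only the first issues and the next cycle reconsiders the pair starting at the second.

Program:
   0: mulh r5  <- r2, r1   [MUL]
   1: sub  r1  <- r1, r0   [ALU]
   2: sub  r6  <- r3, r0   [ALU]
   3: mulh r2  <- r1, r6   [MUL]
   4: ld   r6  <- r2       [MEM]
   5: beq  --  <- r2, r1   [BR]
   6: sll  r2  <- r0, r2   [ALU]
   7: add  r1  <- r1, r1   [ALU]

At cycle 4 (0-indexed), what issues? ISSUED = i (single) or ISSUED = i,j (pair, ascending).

ISSUED = 5,6

  cy0 -> i0/i1 (mulh.MUL+sub.ALU) 2-wide
  cy1 -> i2 (sub.ALU) RAW r6
  cy2 -> i3 (mulh.MUL) RAW r2
  cy3 -> i4 (ld.MEM) no-port MEM/BR
  cy4 -> i5/i6 (beq.BR+sll.ALU) 2-wide
  cy5 -> i7 (add.ALU) tail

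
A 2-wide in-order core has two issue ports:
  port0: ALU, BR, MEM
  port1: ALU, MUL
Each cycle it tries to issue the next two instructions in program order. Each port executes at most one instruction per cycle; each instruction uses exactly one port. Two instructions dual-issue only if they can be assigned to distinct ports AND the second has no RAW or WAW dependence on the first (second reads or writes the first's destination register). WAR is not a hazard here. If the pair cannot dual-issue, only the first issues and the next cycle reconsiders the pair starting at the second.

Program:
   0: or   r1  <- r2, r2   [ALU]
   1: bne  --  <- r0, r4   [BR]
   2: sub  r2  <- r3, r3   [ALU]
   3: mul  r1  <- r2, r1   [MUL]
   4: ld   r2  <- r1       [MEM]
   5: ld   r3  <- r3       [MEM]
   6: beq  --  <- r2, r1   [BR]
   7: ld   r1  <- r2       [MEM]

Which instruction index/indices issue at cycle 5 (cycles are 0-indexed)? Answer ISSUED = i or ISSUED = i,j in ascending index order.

ISSUED = 6

  cy0 -> i0+i1 (or+bne) pair
  cy1 -> i2 (sub) RAW r2
  cy2 -> i3 (mul) RAW r1
  cy3 -> i4 (ld) no-port MEM/MEM
  cy4 -> i5 (ld) no-port MEM/BR
  cy5 -> i6 (beq) no-port BR/MEM
  cy6 -> i7 (ld) tail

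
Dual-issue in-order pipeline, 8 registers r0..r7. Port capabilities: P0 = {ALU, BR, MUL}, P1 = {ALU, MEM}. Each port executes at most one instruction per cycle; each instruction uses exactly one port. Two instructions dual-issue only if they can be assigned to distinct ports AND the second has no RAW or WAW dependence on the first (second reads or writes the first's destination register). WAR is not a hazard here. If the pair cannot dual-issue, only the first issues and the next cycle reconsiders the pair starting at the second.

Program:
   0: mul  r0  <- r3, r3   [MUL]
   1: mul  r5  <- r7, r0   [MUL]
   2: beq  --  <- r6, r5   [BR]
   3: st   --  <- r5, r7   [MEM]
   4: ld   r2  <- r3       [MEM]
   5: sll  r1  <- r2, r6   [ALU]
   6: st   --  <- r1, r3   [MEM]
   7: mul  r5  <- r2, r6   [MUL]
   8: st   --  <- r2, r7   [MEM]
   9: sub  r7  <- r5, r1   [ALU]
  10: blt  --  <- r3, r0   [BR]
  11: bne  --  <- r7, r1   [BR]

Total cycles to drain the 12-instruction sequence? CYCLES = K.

t=0 i0:mul ; no-port MUL/MUL
t=1 i1:mul ; no-port MUL/BR
t=2 i2+i3:beq+st ; 2-wide
t=3 i4:ld ; RAW r2
t=4 i5:sll ; RAW r1
t=5 i6+i7:st+mul ; 2-wide
t=6 i8+i9:st+sub ; 2-wide
t=7 i10:blt ; no-port BR/BR
t=8 i11:bne ; tail

CYCLES = 9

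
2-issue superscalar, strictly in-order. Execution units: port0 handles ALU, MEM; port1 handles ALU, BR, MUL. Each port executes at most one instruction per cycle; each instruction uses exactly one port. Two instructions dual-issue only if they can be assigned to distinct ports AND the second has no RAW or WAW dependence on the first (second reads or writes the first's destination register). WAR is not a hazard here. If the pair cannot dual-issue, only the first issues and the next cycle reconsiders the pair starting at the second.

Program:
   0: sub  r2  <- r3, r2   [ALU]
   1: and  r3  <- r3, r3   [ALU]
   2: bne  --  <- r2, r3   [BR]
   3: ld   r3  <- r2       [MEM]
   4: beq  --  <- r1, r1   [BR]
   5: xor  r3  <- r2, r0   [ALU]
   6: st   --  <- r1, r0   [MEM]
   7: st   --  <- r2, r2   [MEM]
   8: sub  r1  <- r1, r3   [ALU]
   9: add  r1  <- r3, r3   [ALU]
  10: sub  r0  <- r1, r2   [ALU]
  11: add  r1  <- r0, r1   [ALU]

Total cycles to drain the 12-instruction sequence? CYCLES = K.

  cy0 -> i0,i1 (sub;and) 2-wide
  cy1 -> i2,i3 (bne;ld) 2-wide
  cy2 -> i4,i5 (beq;xor) 2-wide
  cy3 -> i6 (st) no-port MEM/MEM
  cy4 -> i7,i8 (st;sub) 2-wide
  cy5 -> i9 (add) RAW r1
  cy6 -> i10 (sub) RAW r0
  cy7 -> i11 (add) tail

CYCLES = 8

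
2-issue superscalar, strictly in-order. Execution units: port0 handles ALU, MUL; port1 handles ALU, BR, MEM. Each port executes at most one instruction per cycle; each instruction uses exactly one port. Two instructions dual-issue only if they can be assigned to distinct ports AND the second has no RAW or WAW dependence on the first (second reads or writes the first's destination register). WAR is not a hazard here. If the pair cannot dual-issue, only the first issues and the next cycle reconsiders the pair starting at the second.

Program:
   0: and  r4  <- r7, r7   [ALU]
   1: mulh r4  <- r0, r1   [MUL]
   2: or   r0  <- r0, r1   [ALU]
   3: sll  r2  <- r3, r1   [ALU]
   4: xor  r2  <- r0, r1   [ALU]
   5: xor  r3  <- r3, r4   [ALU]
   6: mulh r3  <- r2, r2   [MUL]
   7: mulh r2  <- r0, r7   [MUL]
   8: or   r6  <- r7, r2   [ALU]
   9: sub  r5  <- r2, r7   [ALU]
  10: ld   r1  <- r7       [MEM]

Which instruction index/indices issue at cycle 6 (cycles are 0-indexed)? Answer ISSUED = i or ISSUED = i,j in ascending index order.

t=0 i0:and.ALU ; WAW r4
t=1 i1+i2:mulh.MUL/or.ALU ; dual
t=2 i3:sll.ALU ; WAW r2
t=3 i4+i5:xor.ALU/xor.ALU ; dual
t=4 i6:mulh.MUL ; no-port MUL/MUL
t=5 i7:mulh.MUL ; RAW r2
t=6 i8+i9:or.ALU/sub.ALU ; dual
t=7 i10:ld.MEM ; tail

ISSUED = 8,9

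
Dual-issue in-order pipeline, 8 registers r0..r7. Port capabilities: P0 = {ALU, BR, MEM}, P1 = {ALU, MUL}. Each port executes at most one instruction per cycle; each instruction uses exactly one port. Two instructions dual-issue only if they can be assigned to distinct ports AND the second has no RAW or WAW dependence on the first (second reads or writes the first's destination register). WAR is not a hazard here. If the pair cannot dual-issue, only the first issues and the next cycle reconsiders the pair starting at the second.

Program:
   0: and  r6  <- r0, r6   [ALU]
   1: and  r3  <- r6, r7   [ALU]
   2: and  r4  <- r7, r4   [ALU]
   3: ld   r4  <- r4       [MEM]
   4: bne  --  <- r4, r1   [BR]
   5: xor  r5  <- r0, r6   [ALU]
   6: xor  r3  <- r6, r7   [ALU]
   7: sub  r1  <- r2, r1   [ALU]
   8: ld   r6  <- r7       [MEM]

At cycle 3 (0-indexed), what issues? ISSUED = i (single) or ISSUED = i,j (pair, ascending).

t=0 i0:and.ALU ; RAW r6
t=1 i1/i2:and.ALU;and.ALU ; 2-wide
t=2 i3:ld.MEM ; no-port MEM/BR
t=3 i4/i5:bne.BR;xor.ALU ; 2-wide
t=4 i6/i7:xor.ALU;sub.ALU ; 2-wide
t=5 i8:ld.MEM ; tail

ISSUED = 4,5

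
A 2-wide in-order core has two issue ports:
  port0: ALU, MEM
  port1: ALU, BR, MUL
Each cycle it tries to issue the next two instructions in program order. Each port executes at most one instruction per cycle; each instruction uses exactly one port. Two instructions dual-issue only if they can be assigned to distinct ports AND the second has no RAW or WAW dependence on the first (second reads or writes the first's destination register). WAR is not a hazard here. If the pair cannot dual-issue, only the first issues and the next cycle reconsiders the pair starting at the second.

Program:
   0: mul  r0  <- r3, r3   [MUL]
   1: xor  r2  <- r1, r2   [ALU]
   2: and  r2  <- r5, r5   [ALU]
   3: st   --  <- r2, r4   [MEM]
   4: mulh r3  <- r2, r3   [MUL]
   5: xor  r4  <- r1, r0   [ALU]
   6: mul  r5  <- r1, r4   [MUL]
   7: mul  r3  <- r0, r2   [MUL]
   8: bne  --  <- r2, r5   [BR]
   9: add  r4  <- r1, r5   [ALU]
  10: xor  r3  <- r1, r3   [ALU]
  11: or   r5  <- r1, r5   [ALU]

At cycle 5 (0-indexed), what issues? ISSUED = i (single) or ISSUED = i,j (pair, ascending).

ISSUED = 7

c0: i0+i1 mul/xor  2-wide
c1: i2 and  RAW r2
c2: i3+i4 st/mulh  2-wide
c3: i5 xor  RAW r4
c4: i6 mul  no-port MUL/MUL
c5: i7 mul  no-port MUL/BR
c6: i8+i9 bne/add  2-wide
c7: i10+i11 xor/or  2-wide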